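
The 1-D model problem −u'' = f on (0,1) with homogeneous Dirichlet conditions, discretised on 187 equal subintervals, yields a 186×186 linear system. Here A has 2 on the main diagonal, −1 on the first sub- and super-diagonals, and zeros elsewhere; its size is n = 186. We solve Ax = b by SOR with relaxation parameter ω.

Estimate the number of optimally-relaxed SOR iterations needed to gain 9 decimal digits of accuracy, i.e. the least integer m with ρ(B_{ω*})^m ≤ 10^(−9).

m = 617

n=186: λ(B_J) = 1 − λ(A)/2 = cos(kπ/187); k=1 gives ρ_J = 0.9998589.
1 − cos²(π/187) = sin²(π/187) ⇒ √(1−ρ_J²) = sin(π/187) = 0.0167992.
So ω* = 2/1.0167992 = 1.9669567 (Young).
and ρ(B_{ω*}) = 1.9669567 − 1 = 0.9669567.
Need (0.9669567)^m ≤ 10^(−9): m ≥ 9·ln10/|ln 0.9669567| = 20.7233/0.0336016 = 616.736 ⇒ m = 617.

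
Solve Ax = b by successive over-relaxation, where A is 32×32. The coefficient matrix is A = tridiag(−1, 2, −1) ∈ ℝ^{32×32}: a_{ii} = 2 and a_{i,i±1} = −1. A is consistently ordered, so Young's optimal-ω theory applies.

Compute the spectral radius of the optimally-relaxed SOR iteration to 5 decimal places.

ρ_SOR = 0.82639

ρ_J = max_k |cos(kπ/33)| = cos(π/33) = 0.99547
√(1−ρ_J²) = |sin(π/33)| = 0.095056
[ω*] 2 ÷ (1 + 0.095056) = 2 ÷ 1.095056 = 1.82639.
and ρ(B_{ω*}) = 1.82639 − 1 = 0.82639.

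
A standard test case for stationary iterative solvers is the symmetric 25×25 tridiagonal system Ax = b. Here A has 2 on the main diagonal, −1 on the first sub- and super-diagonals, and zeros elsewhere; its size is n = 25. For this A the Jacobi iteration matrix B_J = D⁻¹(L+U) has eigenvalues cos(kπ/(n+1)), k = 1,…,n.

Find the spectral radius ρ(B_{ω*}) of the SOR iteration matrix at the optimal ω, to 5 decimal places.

ρ_SOR = 0.78486

With n=25, ρ(Jacobi) = cos(π/26) = 0.99271.
√(1−ρ_J²) = |sin(π/26)| = 0.120537
ω* = 2/(1+0.120537) = 1.78486
and ρ(B_{ω*}) = 1.78486 − 1 = 0.78486.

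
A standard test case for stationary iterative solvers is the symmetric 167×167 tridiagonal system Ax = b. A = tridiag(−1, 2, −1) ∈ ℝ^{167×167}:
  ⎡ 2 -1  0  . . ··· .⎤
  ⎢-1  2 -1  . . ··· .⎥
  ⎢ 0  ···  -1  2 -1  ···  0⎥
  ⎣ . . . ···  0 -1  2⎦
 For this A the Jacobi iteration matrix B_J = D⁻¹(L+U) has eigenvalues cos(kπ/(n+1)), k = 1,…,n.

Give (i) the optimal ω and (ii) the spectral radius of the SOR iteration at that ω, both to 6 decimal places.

ω* = 1.963289, ρ_SOR = 0.963289

With n=167, ρ(Jacobi) = cos(π/168) = 0.999825.
root = sin(π/168) = 0.0186989  (since 1−cos² = sin²).
ω* = 2/(1+0.0186989) = 1.963289
[ρ_SOR] ω* − 1 = 0.963289.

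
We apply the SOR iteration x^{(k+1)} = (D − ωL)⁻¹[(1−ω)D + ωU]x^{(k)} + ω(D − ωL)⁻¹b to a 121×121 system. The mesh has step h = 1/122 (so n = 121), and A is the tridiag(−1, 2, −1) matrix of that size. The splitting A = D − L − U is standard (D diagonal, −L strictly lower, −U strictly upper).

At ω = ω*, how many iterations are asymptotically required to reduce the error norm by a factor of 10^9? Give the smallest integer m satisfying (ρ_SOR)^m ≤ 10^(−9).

m = 403

With n=121, ρ(Jacobi) = cos(π/122) = 0.9996685.
√(1−ρ_J²) simplifies to sin(π/122) = 0.0257479.
Then 2/(1+√(1−ρ_J²)) = 2/(1+0.0257479); ω* = 2/1.0257479 = 1.9497968.
ρ_SOR = ω* − 1 = 1.9497968 − 1 = 0.9497968.
ρ_SOR^m ≤ 10^(−9) ⇔ m ≥ 9·ln10/(−ln 0.9497968) = 20.7233/0.0515072 = 402.338; m = ⌈402.338⌉ = 403.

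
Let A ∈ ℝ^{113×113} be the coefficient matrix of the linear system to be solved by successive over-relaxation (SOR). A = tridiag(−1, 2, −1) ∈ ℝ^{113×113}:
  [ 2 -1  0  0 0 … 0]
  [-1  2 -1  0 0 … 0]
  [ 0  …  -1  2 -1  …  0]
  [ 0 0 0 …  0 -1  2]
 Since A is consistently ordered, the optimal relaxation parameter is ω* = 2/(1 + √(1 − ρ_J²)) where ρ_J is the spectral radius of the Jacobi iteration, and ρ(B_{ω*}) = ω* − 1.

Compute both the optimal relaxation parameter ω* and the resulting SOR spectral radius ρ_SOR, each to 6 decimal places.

ω* = 1.946369, ρ_SOR = 0.946369

n=113: λ(B_J) = 1 − λ(A)/2 = cos(kπ/114); k=1 gives ρ_J = 0.999620.
√(1−ρ_J²) = |sin(π/114)| = 0.0275543
So ω* = 2/1.0275543 = 1.946369 (Young).
Hence ρ(B_{ω*}) = 1.946369 − 1 = 0.946369.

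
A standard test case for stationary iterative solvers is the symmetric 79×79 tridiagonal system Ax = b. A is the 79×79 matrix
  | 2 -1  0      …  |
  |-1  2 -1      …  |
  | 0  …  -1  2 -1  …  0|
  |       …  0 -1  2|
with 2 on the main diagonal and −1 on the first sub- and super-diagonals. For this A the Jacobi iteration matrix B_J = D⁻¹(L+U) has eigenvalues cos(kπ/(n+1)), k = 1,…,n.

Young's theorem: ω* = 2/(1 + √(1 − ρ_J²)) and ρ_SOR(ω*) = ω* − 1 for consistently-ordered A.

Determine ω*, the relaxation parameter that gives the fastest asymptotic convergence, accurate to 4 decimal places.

ω* = 1.9244

With n=79, ρ(Jacobi) = cos(π/80) = 0.9992.
1 − cos²(π/80) = sin²(π/80) ⇒ √(1−ρ_J²) = sin(π/80) = 0.03926.
ω* = 2/(1+0.03926) = 1.9244
and ρ(B_{ω*}) = 1.9244 − 1 = 0.9244.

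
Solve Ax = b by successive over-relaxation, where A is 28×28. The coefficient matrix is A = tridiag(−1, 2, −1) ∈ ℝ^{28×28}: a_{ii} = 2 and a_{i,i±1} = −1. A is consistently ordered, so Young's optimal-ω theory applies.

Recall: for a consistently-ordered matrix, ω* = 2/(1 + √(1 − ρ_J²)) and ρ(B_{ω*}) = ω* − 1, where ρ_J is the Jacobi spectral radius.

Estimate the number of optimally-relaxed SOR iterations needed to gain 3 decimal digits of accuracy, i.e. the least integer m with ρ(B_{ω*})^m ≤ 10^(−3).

n=28: λ(B_J) = 1 − λ(A)/2 = cos(kπ/29); k=1 gives ρ_J = 0.9941380.
√(1−ρ_J²) simplifies to sin(π/29) = 0.1081190.
So ω* = 2/1.1081190 = 1.8048603 (Young).
At ω = 1.8048603 every |λ(B_ω)| = ω−1, so ρ_SOR = 0.8048603.
m ≥ 3·ln10 / (−ln 0.8048603) = 31.820; smallest integer m = 32.

m = 32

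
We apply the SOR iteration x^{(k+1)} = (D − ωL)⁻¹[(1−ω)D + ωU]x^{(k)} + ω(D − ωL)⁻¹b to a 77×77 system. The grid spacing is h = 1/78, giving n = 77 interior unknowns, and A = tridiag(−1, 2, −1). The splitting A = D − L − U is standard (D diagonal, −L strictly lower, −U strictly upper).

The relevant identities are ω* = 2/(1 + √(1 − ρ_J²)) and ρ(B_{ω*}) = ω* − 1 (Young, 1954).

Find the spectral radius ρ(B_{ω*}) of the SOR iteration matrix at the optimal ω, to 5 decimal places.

ρ_SOR = 0.92259

With n=77, ρ(Jacobi) = cos(π/78) = 0.99919.
1 − cos²(π/78) = sin²(π/78) ⇒ √(1−ρ_J²) = sin(π/78) = 0.040266.
[ω*] 2 ÷ (1 + 0.040266) = 2 ÷ 1.040266 = 1.92259.
ρ_SOR = ω* − 1 ≈ 0.92259.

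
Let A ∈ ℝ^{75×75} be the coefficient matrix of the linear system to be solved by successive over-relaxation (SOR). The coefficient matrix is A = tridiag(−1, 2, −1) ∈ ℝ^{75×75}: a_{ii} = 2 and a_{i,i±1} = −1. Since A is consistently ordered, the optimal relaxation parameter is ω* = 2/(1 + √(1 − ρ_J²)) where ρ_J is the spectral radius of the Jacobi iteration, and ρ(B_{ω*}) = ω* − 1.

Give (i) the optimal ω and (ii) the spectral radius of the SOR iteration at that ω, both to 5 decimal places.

ω* = 1.92063, ρ_SOR = 0.92063

With n=75, ρ(Jacobi) = cos(π/76) = 0.99915.
root = sin(π/76) = 0.041325  (since 1−cos² = sin²).
Then 2/(1+√(1−ρ_J²)) = 2/(1+0.041325); ω* = 2/1.041325 = 1.92063.
and ρ(B_{ω*}) = 1.92063 − 1 = 0.92063.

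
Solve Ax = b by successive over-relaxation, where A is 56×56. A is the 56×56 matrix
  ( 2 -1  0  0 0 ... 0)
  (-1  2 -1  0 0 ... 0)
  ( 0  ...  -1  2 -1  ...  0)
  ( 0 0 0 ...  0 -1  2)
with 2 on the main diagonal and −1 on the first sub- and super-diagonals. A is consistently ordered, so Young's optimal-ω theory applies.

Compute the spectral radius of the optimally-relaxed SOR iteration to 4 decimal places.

ρ_J = max_k |cos(kπ/57)| = cos(π/57) = 0.9985
1 − cos²(π/57) = sin²(π/57) ⇒ √(1−ρ_J²) = sin(π/57) = 0.05509.
ω* = 2/(1+0.05509) = 1.8956
At ω = 1.8956 every |λ(B_ω)| = ω−1, so ρ_SOR = 0.8956.

ρ_SOR = 0.8956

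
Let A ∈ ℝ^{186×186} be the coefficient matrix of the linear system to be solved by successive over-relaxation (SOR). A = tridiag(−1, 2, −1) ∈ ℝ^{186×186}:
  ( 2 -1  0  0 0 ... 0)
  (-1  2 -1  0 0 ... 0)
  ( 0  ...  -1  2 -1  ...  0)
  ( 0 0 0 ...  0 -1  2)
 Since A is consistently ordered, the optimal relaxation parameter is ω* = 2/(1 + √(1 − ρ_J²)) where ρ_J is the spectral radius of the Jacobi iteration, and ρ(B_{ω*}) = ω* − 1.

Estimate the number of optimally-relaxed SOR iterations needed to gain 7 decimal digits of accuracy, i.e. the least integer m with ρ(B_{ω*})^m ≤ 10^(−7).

m = 480

With n=186, ρ(Jacobi) = cos(π/187) = 0.9998589.
√(1 − cos²(π/187)) = sin(π/187) ≈ 0.0167992.
ω* = 2/(1 + 0.0167992) = 2/1.0167992 = 1.9669567.
[ρ_SOR] ω* − 1 = 0.9669567.
7·ln10 = 16.1181; −ln(0.9669567) = 0.0336016; m = ⌈16.1181/0.0336016⌉ = ⌈479.683⌉ = 480.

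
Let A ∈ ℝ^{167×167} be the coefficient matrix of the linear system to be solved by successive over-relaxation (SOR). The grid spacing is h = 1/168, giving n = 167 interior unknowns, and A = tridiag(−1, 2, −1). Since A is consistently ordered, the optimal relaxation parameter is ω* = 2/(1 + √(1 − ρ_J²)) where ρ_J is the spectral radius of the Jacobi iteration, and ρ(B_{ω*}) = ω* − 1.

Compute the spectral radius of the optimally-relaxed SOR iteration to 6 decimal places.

ρ_J = max_k |cos(kπ/168)| = cos(π/168) = 0.999825
√(1 − cos²(π/168)) = sin(π/168) ≈ 0.0186989.
So ω* = 2/1.0186989 = 1.963289 (Young).
ρ(B_{ω*}) = ω*−1 = 0.963289

ρ_SOR = 0.963289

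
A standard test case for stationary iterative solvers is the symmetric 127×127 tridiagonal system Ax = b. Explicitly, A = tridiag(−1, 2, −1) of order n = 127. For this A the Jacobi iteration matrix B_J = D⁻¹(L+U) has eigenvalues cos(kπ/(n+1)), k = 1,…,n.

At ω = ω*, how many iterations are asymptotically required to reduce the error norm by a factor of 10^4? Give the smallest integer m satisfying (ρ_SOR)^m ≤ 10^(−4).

m = 188

½·tridiag(1,0,1) at n=127: λ_k = cos(kπ/128); max |λ| at k=1 ⇒ ρ_J = cos(π/128) ≈ 0.9996988.
√(1−ρ_J²) = |sin(π/128)| = 0.0245412
[ω*] 2 ÷ (1 + 0.0245412) = 2 ÷ 1.0245412 = 1.9520933.
At ω = 1.9520933 every |λ(B_ω)| = ω−1, so ρ_SOR = 0.9520933.
m ≥ 4·ln10 / (−ln 0.9520933) = 187.613; smallest integer m = 188.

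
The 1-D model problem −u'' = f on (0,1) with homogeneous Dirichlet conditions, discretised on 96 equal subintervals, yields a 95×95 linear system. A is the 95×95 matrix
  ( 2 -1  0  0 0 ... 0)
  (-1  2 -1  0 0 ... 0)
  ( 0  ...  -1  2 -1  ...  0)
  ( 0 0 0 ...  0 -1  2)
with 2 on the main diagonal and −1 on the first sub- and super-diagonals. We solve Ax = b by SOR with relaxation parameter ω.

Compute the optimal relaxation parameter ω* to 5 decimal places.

ω* = 1.93664

spectrum of D⁻¹(L+U) = {cos(kπ/96) : 1≤k≤95}; ρ_J = cos(π/96) = 0.99946.
1 − cos²(π/96) = sin²(π/96) ⇒ √(1−ρ_J²) = sin(π/96) = 0.032719.
ω* = 2 / (1 + 0.032719) = 2 / 1.032719 ≈ 1.93664.
and ρ(B_{ω*}) = 1.93664 − 1 = 0.93664.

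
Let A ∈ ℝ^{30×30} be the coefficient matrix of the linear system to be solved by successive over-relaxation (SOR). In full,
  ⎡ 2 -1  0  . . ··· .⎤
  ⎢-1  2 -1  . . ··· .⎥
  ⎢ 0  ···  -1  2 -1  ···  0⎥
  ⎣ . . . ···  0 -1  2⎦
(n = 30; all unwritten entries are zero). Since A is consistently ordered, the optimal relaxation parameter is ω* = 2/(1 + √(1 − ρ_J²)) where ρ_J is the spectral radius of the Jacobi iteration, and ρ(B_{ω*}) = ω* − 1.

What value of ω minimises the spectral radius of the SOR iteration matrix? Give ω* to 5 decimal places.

ω* = 1.81625

With n=30, ρ(Jacobi) = cos(π/31) = 0.99487.
1 − cos²(π/31) = sin²(π/31) ⇒ √(1−ρ_J²) = sin(π/31) = 0.101168.
ω* = 2 / (1 + 0.101168) = 2 / 1.101168 ≈ 1.81625.
Hence ρ(B_{ω*}) = 1.81625 − 1 = 0.81625.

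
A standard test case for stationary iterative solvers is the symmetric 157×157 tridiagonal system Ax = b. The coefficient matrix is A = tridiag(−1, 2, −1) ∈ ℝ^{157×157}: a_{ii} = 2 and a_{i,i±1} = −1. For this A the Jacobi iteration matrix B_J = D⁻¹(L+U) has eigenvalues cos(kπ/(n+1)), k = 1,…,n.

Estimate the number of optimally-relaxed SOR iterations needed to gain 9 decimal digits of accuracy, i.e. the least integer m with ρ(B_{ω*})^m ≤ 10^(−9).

m = 522

ρ_J = max_k |cos(kπ/158)| = cos(π/158) = 0.9998023
√(1−ρ_J²) simplifies to sin(π/158) = 0.0198822.
Young: ω* = 2/(1+√(1−ρ_J²)) = 2/(1+0.0198822) = 2/1.0198822 = 1.9610108.
ρ_SOR = ω* − 1 ≈ 0.9610108.
m ≥ 9·ln10 / (−ln 0.9610108) = 521.084; smallest integer m = 522.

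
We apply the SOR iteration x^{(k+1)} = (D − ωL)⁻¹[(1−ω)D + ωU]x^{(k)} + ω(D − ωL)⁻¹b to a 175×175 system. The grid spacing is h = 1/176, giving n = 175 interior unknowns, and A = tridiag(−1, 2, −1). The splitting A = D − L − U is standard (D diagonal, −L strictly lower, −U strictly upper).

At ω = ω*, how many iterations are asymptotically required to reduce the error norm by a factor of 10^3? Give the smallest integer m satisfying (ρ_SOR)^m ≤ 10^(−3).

m = 194

ρ_J = max_k |cos(kπ/176)| = cos(π/176) = 0.9998407
√(1−ρ_J²) = |sin(π/176)| = 0.0178490
ω* = 2 / (1 + 0.0178490) = 2 / 1.0178490 ≈ 1.9649280.
ρ(B_{ω*}) = ω*−1 = 0.9649280
For 3 digits: m = 3·ln10 / (−ln 0.9649280) = 6.90776/0.0357018 = 193.485; round up → m = 194.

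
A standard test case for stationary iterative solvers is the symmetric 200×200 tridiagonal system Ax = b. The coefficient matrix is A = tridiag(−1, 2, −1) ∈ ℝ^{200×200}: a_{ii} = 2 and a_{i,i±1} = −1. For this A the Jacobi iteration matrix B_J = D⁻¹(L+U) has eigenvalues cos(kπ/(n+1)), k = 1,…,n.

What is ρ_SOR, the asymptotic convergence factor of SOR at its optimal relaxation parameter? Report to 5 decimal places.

½·tridiag(1,0,1) at n=200: λ_k = cos(kπ/201); max |λ| at k=1 ⇒ ρ_J = cos(π/201) ≈ 0.99988.
1 − cos²(π/201) = sin²(π/201) ⇒ √(1−ρ_J²) = sin(π/201) = 0.015629.
ω* = 2/(1+0.015629) = 1.96922
and ρ(B_{ω*}) = 1.96922 − 1 = 0.96922.

ρ_SOR = 0.96922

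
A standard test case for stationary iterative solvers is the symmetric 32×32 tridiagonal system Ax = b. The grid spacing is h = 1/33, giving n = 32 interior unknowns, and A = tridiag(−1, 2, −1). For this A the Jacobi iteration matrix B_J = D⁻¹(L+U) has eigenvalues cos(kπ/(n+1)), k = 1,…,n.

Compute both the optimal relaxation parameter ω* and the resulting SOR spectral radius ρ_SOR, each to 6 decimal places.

ω* = 1.826391, ρ_SOR = 0.826391

B_J for the 32×32 system has eigenvalues cos(kπ/33); ρ_J = cos(π/33) = 0.995472.
root = sin(π/33) = 0.0950560  (since 1−cos² = sin²).
Young: ω* = 2/(1+√(1−ρ_J²)) = 2/(1+0.0950560) = 2/1.0950560 = 1.826391.
and ρ(B_{ω*}) = 1.826391 − 1 = 0.826391.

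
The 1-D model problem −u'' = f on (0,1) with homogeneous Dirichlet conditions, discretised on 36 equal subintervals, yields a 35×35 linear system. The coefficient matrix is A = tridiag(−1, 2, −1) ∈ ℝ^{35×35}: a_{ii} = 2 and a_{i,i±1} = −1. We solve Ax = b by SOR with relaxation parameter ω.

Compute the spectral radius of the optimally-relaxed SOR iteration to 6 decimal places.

ρ_J = max_k |cos(kπ/36)| = cos(π/36) = 0.996195
root = sin(π/36) = 0.0871557  (since 1−cos² = sin²).
ω* = 2/(1 + 0.0871557) = 2/1.0871557 = 1.839663.
Hence ρ(B_{ω*}) = 1.839663 − 1 = 0.839663.

ρ_SOR = 0.839663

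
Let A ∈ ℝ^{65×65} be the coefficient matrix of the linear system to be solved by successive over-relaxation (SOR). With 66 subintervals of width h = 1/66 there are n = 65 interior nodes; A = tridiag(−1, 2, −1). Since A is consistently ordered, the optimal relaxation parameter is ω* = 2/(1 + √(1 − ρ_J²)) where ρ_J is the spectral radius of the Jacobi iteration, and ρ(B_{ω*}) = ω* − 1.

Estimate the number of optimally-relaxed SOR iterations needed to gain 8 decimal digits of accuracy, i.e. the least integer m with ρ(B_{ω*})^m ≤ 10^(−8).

m = 194

B_J for the 65×65 system has eigenvalues cos(kπ/66); ρ_J = cos(π/66) = 0.9988673.
√(1 − cos²(π/66)) = sin(π/66) ≈ 0.0475819.
Young: ω* = 2/(1+√(1−ρ_J²)) = 2/(1+0.0475819) = 2/1.0475819 = 1.9091586.
ρ_SOR = ω* − 1 = 1.9091586 − 1 = 0.9091586.
Need (0.9091586)^m ≤ 10^(−8): m ≥ 8·ln10/|ln 0.9091586| = 18.4207/0.0952357 = 193.422 ⇒ m = 194.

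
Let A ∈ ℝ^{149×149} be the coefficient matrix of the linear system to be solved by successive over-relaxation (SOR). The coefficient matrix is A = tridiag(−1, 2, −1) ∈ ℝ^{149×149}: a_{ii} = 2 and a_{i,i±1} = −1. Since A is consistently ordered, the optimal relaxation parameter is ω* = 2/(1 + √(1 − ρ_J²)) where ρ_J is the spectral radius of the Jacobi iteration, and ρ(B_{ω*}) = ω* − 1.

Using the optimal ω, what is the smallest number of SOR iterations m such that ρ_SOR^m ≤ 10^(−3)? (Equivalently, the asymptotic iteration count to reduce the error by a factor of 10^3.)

B_J for the 149×149 system has eigenvalues cos(kπ/150); ρ_J = cos(π/150) = 0.9997807.
√(1−ρ_J²) = |sin(π/150)| = 0.0209424
Then 2/(1+√(1−ρ_J²)) = 2/(1+0.0209424); ω* = 2/1.0209424 = 1.9589744.
ρ_SOR = ω* − 1 = 1.9589744 − 1 = 0.9589744.
For 3 digits: m = 3·ln10 / (−ln 0.9589744) = 6.90776/0.0418909 = 164.899; round up → m = 165.

m = 165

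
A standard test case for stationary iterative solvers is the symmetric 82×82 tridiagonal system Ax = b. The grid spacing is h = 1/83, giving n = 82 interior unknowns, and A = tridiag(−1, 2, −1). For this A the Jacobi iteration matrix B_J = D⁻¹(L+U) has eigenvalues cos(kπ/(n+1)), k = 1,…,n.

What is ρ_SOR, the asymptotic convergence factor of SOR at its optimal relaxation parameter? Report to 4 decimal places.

ρ_SOR = 0.9271

spectrum of D⁻¹(L+U) = {cos(kπ/83) : 1≤k≤82}; ρ_J = cos(π/83) = 0.9993.
√(1 − cos²(π/83)) = sin(π/83) ≈ 0.03784.
Then 2/(1+√(1−ρ_J²)) = 2/(1+0.03784); ω* = 2/1.03784 = 1.9271.
ρ(B_{ω*}) = ω*−1 = 0.9271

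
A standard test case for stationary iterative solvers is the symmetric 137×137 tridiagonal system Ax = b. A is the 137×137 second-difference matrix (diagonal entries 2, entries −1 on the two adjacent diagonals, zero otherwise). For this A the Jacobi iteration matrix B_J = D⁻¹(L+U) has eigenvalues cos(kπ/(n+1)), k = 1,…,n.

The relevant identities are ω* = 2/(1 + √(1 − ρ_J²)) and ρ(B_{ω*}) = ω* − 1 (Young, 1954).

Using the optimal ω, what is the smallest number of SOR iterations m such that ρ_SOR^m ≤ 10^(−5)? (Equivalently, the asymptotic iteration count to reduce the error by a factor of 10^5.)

m = 253

B_J for the 137×137 system has eigenvalues cos(kπ/138); ρ_J = cos(π/138) = 0.9997409.
1 − cos²(π/138) = sin²(π/138) ⇒ √(1−ρ_J²) = sin(π/138) = 0.0227632.
ω* = 2 / (1 + 0.0227632) = 2 / 1.0227632 ≈ 1.9554869.
ρ_SOR = ω* − 1 ≈ 0.9554869.
m ≥ 5·ln10 / (−ln 0.9554869) = 252.841; smallest integer m = 253.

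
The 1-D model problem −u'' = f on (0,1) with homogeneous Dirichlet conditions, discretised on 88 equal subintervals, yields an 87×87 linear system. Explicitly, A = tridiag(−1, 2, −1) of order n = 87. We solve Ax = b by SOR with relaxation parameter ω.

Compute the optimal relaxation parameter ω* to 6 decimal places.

[ρ_J] n=87: ρ(B_J) = cos(π/(n+1)) = cos(π/88) = 0.999363.
1 − cos²(π/88) = sin²(π/88) ⇒ √(1−ρ_J²) = sin(π/88) = 0.0356923.
[ω*] 2 ÷ (1 + 0.0356923) = 2 ÷ 1.0356923 = 1.931075.
ρ(B_{ω*}) = ω*−1 = 0.931075

ω* = 1.931075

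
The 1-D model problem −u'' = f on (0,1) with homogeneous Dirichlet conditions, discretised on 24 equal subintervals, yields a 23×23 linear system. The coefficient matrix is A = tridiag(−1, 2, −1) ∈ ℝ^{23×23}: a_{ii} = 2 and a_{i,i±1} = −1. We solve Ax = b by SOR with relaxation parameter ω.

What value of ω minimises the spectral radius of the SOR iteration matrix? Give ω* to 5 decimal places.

ω* = 1.76909

spectrum of D⁻¹(L+U) = {cos(kπ/24) : 1≤k≤23}; ρ_J = cos(π/24) = 0.99144.
√(1−ρ_J²) = |sin(π/24)| = 0.130526
[ω*] 2 ÷ (1 + 0.130526) = 2 ÷ 1.130526 = 1.76909.
At ω = 1.76909 every |λ(B_ω)| = ω−1, so ρ_SOR = 0.76909.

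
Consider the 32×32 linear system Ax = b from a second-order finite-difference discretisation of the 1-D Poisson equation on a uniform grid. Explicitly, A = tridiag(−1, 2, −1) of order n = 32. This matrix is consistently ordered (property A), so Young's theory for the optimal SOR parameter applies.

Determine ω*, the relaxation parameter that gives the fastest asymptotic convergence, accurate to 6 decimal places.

With n=32, ρ(Jacobi) = cos(π/33) = 0.995472.
√(1 − cos²(π/33)) = sin(π/33) ≈ 0.0950560.
So ω* = 2/1.0950560 = 1.826391 (Young).
and ρ(B_{ω*}) = 1.826391 − 1 = 0.826391.

ω* = 1.826391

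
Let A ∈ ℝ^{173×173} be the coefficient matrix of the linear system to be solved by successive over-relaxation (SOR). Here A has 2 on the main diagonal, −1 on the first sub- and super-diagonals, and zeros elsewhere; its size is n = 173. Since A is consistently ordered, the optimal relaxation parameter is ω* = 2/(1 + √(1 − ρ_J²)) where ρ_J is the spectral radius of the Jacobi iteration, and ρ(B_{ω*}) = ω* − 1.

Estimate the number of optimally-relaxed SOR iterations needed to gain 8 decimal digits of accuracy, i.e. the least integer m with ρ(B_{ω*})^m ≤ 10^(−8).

spectrum of D⁻¹(L+U) = {cos(kπ/174) : 1≤k≤173}; ρ_J = cos(π/174) = 0.9998370.
root = sin(π/174) = 0.0180541  (since 1−cos² = sin²).
Then 2/(1+√(1−ρ_J²)) = 2/(1+0.0180541); ω* = 2/1.0180541 = 1.9645321.
and ρ(B_{ω*}) = 1.9645321 − 1 = 0.9645321.
8·ln10 = 18.4207; −ln(0.9645321) = 0.0361122; m = ⌈18.4207/0.0361122⌉ = ⌈510.096⌉ = 511.

m = 511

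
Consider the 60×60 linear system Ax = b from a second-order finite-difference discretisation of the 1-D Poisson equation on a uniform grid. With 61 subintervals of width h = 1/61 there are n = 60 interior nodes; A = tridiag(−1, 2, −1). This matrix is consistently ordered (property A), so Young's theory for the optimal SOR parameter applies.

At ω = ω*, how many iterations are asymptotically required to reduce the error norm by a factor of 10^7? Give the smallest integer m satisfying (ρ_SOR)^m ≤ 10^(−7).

ρ_J = max_k |cos(kπ/61)| = cos(π/61) = 0.9986741
1 − cos²(π/61) = sin²(π/61) ⇒ √(1−ρ_J²) = sin(π/61) = 0.0514788.
ω* = 2/(1+0.0514788) = 1.9020830
[ρ_SOR] ω* − 1 = 0.9020830.
7·ln10 = 16.1181; −ln(0.9020830) = 0.103049; m = ⌈16.1181/0.103049⌉ = ⌈156.412⌉ = 157.

m = 157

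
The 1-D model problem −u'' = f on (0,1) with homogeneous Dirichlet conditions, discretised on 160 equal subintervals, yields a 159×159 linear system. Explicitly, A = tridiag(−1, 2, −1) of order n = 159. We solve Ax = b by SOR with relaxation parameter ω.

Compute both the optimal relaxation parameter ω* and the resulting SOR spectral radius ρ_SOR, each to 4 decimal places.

½·tridiag(1,0,1) at n=159: λ_k = cos(kπ/160); max |λ| at k=1 ⇒ ρ_J = cos(π/160) ≈ 0.9998.
1 − cos²(π/160) = sin²(π/160) ⇒ √(1−ρ_J²) = sin(π/160) = 0.01963.
ω* = 2 / (1 + 0.01963) = 2 / 1.01963 ≈ 1.9615.
ρ_SOR = ω* − 1 ≈ 0.9615.

ω* = 1.9615, ρ_SOR = 0.9615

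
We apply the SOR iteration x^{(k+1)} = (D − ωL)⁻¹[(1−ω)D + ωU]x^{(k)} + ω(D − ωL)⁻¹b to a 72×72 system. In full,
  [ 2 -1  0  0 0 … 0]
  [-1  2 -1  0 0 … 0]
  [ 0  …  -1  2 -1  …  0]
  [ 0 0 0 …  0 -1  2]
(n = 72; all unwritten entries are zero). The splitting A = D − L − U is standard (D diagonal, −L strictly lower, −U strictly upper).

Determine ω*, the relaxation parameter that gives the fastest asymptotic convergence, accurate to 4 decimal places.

With n=72, ρ(Jacobi) = cos(π/73) = 0.9991.
1 − cos²(π/73) = sin²(π/73) ⇒ √(1−ρ_J²) = sin(π/73) = 0.04302.
ω* = 2/(1 + 0.04302) = 2/1.04302 = 1.9175.
ρ_SOR = ω* − 1 ≈ 0.9175.

ω* = 1.9175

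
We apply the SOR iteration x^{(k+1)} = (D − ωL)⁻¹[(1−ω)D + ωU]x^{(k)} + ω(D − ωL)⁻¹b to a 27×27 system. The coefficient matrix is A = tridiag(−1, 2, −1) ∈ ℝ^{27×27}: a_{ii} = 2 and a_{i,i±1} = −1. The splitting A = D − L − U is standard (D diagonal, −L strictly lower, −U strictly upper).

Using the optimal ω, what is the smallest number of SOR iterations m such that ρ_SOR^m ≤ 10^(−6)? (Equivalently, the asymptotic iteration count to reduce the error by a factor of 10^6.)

ρ_J = max_k |cos(kπ/28)| = cos(π/28) = 0.9937122
1 − cos²(π/28) = sin²(π/28) ⇒ √(1−ρ_J²) = sin(π/28) = 0.1119645.
ω* = 2/(1 + 0.1119645) = 2/1.1119645 = 1.7986186.
[ρ_SOR] ω* − 1 = 0.7986186.
Need (0.7986186)^m ≤ 10^(−6): m ≥ 6·ln10/|ln 0.7986186| = 13.8155/0.224872 = 61.437 ⇒ m = 62.

m = 62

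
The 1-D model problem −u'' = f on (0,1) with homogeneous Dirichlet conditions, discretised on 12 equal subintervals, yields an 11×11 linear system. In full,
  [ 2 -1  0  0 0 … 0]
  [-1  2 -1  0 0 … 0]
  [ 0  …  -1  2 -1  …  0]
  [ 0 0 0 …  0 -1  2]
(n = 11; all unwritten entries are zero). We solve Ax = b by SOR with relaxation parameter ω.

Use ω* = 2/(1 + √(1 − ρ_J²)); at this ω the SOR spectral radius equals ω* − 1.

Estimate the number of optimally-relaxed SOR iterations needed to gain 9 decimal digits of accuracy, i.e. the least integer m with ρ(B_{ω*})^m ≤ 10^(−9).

[ρ_J] n=11: ρ(B_J) = cos(π/(n+1)) = cos(π/12) = 0.9659258.
√(1−ρ_J²) simplifies to sin(π/12) = 0.2588190.
ω* = 2/(1+0.2588190) = 1.5887908
[ρ_SOR] ω* − 1 = 0.5887908.
ρ_SOR^m ≤ 10^(−9) ⇔ m ≥ 9·ln10/(−ln 0.5887908) = 20.7233/0.529684 = 39.124; m = ⌈39.124⌉ = 40.

m = 40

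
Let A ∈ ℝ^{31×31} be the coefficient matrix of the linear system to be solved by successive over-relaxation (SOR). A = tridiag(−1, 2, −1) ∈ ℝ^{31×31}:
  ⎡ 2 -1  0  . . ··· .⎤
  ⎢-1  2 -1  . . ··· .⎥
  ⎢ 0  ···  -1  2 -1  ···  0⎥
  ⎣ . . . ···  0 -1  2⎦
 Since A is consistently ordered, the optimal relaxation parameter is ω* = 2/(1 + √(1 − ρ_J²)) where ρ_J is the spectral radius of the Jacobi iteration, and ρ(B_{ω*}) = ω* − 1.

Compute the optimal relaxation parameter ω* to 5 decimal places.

spectrum of D⁻¹(L+U) = {cos(kπ/32) : 1≤k≤31}; ρ_J = cos(π/32) = 0.99518.
1 − cos²(π/32) = sin²(π/32) ⇒ √(1−ρ_J²) = sin(π/32) = 0.098017.
ω* = 2/(1+0.098017) = 1.82147
ρ_SOR = ω* − 1 ≈ 0.82147.

ω* = 1.82147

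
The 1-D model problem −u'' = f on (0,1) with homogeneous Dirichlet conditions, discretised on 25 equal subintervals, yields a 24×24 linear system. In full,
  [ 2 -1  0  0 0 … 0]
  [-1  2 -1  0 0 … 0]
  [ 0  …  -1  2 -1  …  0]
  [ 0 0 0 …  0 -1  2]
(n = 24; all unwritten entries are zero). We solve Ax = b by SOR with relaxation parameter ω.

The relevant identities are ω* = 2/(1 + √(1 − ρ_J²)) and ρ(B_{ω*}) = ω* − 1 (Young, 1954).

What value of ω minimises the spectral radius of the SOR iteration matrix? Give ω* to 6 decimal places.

B_J for the 24×24 system has eigenvalues cos(kπ/25); ρ_J = cos(π/25) = 0.992115.
root = sin(π/25) = 0.1253332  (since 1−cos² = sin²).
[ω*] 2 ÷ (1 + 0.1253332) = 2 ÷ 1.1253332 = 1.777251.
ρ_SOR = ω* − 1 = 1.777251 − 1 = 0.777251.

ω* = 1.777251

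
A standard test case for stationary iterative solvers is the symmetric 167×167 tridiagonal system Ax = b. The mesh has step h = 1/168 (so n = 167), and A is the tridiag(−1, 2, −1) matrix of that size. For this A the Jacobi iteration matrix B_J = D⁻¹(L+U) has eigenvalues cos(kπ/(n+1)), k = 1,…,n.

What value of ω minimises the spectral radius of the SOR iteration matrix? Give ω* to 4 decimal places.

B_J for the 167×167 system has eigenvalues cos(kπ/168); ρ_J = cos(π/168) = 0.9998.
√(1−ρ_J²) simplifies to sin(π/168) = 0.01870.
ω* = 2/(1+0.01870) = 1.9633
ρ(B_{ω*}) = ω*−1 = 0.9633

ω* = 1.9633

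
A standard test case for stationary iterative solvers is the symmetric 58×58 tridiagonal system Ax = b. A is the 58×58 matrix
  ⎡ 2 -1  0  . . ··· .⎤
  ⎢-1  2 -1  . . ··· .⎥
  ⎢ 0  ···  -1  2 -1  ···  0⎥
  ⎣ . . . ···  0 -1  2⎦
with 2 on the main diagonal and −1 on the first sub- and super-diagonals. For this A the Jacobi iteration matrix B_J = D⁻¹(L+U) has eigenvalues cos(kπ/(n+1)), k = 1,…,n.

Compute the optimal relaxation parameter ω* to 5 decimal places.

ω* = 1.89893

spectrum of D⁻¹(L+U) = {cos(kπ/59) : 1≤k≤58}; ρ_J = cos(π/59) = 0.99858.
√(1 − cos²(π/59)) = sin(π/59) ≈ 0.053222.
ω* = 2 / (1 + 0.053222) = 2 / 1.053222 ≈ 1.89893.
ρ_SOR = ω* − 1 = 1.89893 − 1 = 0.89893.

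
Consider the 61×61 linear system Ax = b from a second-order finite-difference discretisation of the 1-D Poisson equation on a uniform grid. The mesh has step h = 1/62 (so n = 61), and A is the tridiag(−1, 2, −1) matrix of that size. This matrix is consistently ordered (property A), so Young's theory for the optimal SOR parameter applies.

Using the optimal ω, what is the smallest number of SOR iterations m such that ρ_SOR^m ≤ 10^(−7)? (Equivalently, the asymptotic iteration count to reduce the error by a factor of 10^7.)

n=61: λ(B_J) = 1 − λ(A)/2 = cos(kπ/62); k=1 gives ρ_J = 0.9987165.
√(1 − cos²(π/62)) = sin(π/62) ≈ 0.0506492.
ω* = 2/(1 + 0.0506492) = 2/1.0506492 = 1.9035849.
and ρ(B_{ω*}) = 1.9035849 − 1 = 0.9035849.
For 7 digits: m = 7·ln10 / (−ln 0.9035849) = 16.1181/0.101385 = 158.979; round up → m = 159.

m = 159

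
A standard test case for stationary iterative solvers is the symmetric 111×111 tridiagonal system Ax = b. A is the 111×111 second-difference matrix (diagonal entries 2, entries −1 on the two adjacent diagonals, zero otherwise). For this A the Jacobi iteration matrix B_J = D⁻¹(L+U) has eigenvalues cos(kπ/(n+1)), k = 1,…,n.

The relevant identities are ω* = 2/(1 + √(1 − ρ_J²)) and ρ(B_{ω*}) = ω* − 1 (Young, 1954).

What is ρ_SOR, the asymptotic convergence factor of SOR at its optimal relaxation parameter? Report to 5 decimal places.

ρ_SOR = 0.94544

With n=111, ρ(Jacobi) = cos(π/112) = 0.99961.
root = sin(π/112) = 0.028046  (since 1−cos² = sin²).
ω* = 2 / (1 + 0.028046) = 2 / 1.028046 ≈ 1.94544.
At ω = 1.94544 every |λ(B_ω)| = ω−1, so ρ_SOR = 0.94544.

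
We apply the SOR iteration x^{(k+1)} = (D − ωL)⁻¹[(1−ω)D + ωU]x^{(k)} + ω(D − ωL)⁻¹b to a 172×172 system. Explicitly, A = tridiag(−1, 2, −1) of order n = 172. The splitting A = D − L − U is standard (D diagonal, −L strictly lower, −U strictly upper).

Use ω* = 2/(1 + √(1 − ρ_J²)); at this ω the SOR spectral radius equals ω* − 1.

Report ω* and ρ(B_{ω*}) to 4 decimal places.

½·tridiag(1,0,1) at n=172: λ_k = cos(kπ/173); max |λ| at k=1 ⇒ ρ_J = cos(π/173) ≈ 0.9998.
1 − cos²(π/173) = sin²(π/173) ⇒ √(1−ρ_J²) = sin(π/173) = 0.01816.
ω* = 2 / (1 + 0.01816) = 2 / 1.01816 ≈ 1.9643.
[ρ_SOR] ω* − 1 = 0.9643.

ω* = 1.9643, ρ_SOR = 0.9643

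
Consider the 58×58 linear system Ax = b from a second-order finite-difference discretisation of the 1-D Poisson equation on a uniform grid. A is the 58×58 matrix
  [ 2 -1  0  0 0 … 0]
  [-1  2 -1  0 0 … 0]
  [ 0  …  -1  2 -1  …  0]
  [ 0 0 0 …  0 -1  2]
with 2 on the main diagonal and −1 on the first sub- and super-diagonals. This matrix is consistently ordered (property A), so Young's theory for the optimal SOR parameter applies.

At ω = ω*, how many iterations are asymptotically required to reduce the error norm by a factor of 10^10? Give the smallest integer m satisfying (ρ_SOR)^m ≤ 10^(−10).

[ρ_J] n=58: ρ(B_J) = cos(π/(n+1)) = cos(π/59) = 0.9985827.
1 − cos²(π/59) = sin²(π/59) ⇒ √(1−ρ_J²) = sin(π/59) = 0.0532222.
ω* = 2/(1 + 0.0532222) = 2/1.0532222 = 1.8989345.
At ω = 1.8989345 every |λ(B_ω)| = ω−1, so ρ_SOR = 0.8989345.
For 10 digits: m = 10·ln10 / (−ln 0.8989345) = 23.0259/0.106545 = 216.114; round up → m = 217.

m = 217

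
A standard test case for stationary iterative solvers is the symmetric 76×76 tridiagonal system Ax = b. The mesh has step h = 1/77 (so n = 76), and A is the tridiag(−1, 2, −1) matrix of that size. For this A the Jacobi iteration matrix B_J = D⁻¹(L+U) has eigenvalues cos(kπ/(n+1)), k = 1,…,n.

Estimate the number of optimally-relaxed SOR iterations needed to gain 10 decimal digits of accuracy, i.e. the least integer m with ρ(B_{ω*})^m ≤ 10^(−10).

spectrum of D⁻¹(L+U) = {cos(kπ/77) : 1≤k≤76}; ρ_J = cos(π/77) = 0.9991678.
root = sin(π/77) = 0.0407886  (since 1−cos² = sin²).
ω* = 2/(1+0.0407886) = 1.9216198
[ρ_SOR] ω* − 1 = 0.9216198.
ρ_SOR^m ≤ 10^(−10) ⇔ m ≥ 10·ln10/(−ln 0.9216198) = 23.0259/0.0816225 = 282.102; m = ⌈282.102⌉ = 283.

m = 283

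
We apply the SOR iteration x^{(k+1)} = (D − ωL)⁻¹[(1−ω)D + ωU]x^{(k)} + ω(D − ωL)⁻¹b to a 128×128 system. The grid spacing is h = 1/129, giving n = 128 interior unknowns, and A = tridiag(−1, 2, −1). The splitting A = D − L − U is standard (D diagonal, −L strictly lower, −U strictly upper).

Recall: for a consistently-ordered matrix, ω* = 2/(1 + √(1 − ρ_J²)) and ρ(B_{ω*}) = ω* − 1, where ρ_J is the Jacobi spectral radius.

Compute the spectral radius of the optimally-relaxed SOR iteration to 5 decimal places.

ρ_SOR = 0.95246

With n=128, ρ(Jacobi) = cos(π/129) = 0.99970.
√(1 − cos²(π/129)) = sin(π/129) ≈ 0.024351.
ω* = 2/(1 + 0.024351) = 2/1.024351 = 1.95246.
[ρ_SOR] ω* − 1 = 0.95246.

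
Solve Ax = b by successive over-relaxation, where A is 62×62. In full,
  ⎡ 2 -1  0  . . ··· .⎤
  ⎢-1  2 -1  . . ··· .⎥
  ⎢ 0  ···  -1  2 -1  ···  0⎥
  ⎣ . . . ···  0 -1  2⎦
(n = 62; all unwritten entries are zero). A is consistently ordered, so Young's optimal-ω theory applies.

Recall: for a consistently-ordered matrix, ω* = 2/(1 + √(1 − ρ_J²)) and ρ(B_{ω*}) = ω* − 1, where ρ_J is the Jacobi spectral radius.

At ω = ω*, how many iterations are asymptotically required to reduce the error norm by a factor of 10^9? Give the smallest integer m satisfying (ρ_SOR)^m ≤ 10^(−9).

m = 208

[ρ_J] n=62: ρ(B_J) = cos(π/(n+1)) = cos(π/63) = 0.9987569.
root = sin(π/63) = 0.0498459  (since 1−cos² = sin²).
[ω*] 2 ÷ (1 + 0.0498459) = 2 ÷ 1.0498459 = 1.9050415.
ρ_SOR = ω* − 1 = 1.9050415 − 1 = 0.9050415.
Need (0.9050415)^m ≤ 10^(−9): m ≥ 9·ln10/|ln 0.9050415| = 20.7233/0.0997745 = 207.701 ⇒ m = 208.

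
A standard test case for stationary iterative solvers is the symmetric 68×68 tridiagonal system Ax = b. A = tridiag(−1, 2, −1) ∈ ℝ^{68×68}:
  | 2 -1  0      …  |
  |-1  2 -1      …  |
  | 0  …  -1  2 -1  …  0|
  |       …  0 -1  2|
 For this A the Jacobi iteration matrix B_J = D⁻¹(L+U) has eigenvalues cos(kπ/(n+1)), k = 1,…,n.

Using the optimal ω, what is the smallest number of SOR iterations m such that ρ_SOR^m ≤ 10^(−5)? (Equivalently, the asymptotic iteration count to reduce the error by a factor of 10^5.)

m = 127

½·tridiag(1,0,1) at n=68: λ_k = cos(kπ/69); max |λ| at k=1 ⇒ ρ_J = cos(π/69) ≈ 0.9989637.
√(1−ρ_J²) = |sin(π/69)| = 0.0455146
Young: ω* = 2/(1+√(1−ρ_J²)) = 2/(1+0.0455146) = 2/1.0455146 = 1.9129336.
and ρ(B_{ω*}) = 1.9129336 − 1 = 0.9129336.
m ≥ 5·ln10 / (−ln 0.9129336) = 126.387; smallest integer m = 127.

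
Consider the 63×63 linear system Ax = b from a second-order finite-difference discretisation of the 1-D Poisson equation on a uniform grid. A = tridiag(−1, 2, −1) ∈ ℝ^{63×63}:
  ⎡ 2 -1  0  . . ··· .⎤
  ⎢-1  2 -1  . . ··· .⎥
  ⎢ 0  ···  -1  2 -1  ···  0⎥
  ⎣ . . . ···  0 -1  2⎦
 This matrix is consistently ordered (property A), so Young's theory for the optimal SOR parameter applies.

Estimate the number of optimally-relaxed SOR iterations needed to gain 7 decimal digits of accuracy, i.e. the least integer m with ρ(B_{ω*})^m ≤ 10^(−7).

With n=63, ρ(Jacobi) = cos(π/64) = 0.9987955.
root = sin(π/64) = 0.0490677  (since 1−cos² = sin²).
Young: ω* = 2/(1+√(1−ρ_J²)) = 2/(1+0.0490677) = 2/1.0490677 = 1.9064547.
[ρ_SOR] ω* − 1 = 0.9064547.
Need (0.9064547)^m ≤ 10^(−7): m ≥ 7·ln10/|ln 0.9064547| = 16.1181/0.0982142 = 164.112 ⇒ m = 165.

m = 165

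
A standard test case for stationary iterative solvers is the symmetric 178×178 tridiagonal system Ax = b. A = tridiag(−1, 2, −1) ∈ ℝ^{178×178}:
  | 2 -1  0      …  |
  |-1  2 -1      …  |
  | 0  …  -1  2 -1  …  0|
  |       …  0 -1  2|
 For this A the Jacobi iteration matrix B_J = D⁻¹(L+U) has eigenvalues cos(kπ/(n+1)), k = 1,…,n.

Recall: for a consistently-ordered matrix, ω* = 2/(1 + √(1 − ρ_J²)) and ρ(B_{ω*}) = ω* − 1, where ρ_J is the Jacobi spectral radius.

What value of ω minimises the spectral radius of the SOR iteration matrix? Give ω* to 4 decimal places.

ω* = 1.9655

ρ_J = max_k |cos(kπ/179)| = cos(π/179) = 0.9998
1 − cos²(π/179) = sin²(π/179) ⇒ √(1−ρ_J²) = sin(π/179) = 0.01755.
ω* = 2/(1+0.01755) = 1.9655
ρ(B_{ω*}) = ω*−1 = 0.9655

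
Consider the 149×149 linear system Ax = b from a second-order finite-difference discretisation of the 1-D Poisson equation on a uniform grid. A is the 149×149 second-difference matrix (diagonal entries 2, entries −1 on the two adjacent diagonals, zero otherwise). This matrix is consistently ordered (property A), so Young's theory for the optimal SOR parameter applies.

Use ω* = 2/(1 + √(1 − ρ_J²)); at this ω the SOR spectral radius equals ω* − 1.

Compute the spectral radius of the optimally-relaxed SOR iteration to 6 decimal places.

ρ_SOR = 0.958974

n=149: λ(B_J) = 1 − λ(A)/2 = cos(kπ/150); k=1 gives ρ_J = 0.999781.
√(1−ρ_J²) = |sin(π/150)| = 0.0209424
Then 2/(1+√(1−ρ_J²)) = 2/(1+0.0209424); ω* = 2/1.0209424 = 1.958974.
Hence ρ(B_{ω*}) = 1.958974 − 1 = 0.958974.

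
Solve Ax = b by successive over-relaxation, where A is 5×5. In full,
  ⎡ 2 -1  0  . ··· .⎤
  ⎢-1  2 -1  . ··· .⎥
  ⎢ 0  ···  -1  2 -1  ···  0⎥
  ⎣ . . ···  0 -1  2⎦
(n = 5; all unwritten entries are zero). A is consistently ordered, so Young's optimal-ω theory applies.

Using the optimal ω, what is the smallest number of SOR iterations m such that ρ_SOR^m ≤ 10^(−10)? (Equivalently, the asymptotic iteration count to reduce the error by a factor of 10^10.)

½·tridiag(1,0,1) at n=5: λ_k = cos(kπ/6); max |λ| at k=1 ⇒ ρ_J = cos(π/6) ≈ 0.8660254.
√(1−ρ_J²) = |sin(π/6)| = 0.5000000
ω* = 2/(1 + 0.5000000) = 2/1.5000000 = 1.3333333.
and ρ(B_{ω*}) = 1.3333333 − 1 = 0.3333333.
10·ln10 = 23.0259; −ln(0.3333333) = 1.09861; m = ⌈23.0259/1.09861⌉ = ⌈20.959⌉ = 21.

m = 21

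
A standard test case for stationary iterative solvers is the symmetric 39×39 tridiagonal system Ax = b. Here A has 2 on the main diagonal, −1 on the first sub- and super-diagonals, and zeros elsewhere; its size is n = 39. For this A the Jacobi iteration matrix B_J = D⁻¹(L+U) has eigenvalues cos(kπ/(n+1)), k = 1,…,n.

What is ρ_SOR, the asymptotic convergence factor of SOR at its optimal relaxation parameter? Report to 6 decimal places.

ρ_SOR = 0.854498

ρ_J = max_k |cos(kπ/40)| = cos(π/40) = 0.996917
root = sin(π/40) = 0.0784591  (since 1−cos² = sin²).
ω* = 2/(1 + 0.0784591) = 2/1.0784591 = 1.854498.
ρ_SOR = ω* − 1 = 1.854498 − 1 = 0.854498.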